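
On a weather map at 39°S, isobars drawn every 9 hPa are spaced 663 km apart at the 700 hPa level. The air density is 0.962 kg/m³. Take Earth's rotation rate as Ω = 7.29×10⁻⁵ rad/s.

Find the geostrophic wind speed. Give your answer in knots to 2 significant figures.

30 knots

Coriolis parameter at 39°S:
f = 2Ω sin φ = 2 × 7.29×10⁻⁵ × sin 39° = 9.18×10⁻⁵ s⁻¹
Pressure gradient: |∂P/∂n| = 900 Pa / 663000 m = 1.36×10⁻³ Pa/m
Geostrophic balance (pressure-gradient force = Coriolis force):
V_g = (1/(fρ)) |∂P/∂n| = 1.36×10⁻³ / (9.18×10⁻⁵ × 0.962) = 15.4 m/s
Converting: 15.4 m/s × 1.944 = 30 knots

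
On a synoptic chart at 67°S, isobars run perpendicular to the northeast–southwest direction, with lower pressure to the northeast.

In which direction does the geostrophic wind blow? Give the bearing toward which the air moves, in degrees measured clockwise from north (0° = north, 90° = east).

315°

The pressure-gradient force points toward the northeast (bearing 045°).
Geostrophic balance: in the Southern Hemisphere the Coriolis force deflects motion to the left, so the geostrophic wind blows 90° to the left of the pressure-gradient force (low pressure on the right).
Rotating 045° by 90° counterclockwise gives 315° — the wind blows toward the northwest.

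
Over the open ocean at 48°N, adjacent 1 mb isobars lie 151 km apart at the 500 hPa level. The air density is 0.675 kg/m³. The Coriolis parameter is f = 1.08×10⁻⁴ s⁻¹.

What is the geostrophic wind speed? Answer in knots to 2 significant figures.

18 knots

Pressure gradient: |∂P/∂n| = 100 Pa / 151000 m = 6.62×10⁻⁴ Pa/m
Geostrophic balance (pressure-gradient force = Coriolis force):
V_g = (1/(fρ)) |∂P/∂n| = 6.62×10⁻⁴ / (1.08×10⁻⁴ × 0.675) = 9.08 m/s
Converting: 9.08 m/s × 1.944 = 18 knots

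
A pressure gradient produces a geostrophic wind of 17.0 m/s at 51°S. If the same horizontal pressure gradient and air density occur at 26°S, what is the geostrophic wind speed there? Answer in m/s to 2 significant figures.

30 m/s

With the same pressure gradient and density, V_g ∝ 1/f ∝ 1/sin φ.
V₂ = V₁ · sin φ₁ / sin φ₂ = 17.0 × sin 51° / sin 26°
V₂ = 17.0 × 0.7771/0.4384 = 30 m/s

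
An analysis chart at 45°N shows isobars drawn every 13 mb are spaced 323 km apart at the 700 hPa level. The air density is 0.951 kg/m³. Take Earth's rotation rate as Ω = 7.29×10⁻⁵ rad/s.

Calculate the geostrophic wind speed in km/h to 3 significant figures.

148 km/h

Coriolis parameter at 45°N:
f = 2Ω sin φ = 2 × 7.29×10⁻⁵ × sin 45° = 1.03×10⁻⁴ s⁻¹
Pressure gradient: |∂P/∂n| = 1300 Pa / 323000 m = 4.02×10⁻³ Pa/m
Geostrophic balance (pressure-gradient force = Coriolis force):
V_g = (1/(fρ)) |∂P/∂n| = 4.02×10⁻³ / (1.03×10⁻⁴ × 0.951) = 41.1 m/s
Converting: 41.1 m/s × 3.6 = 148 km/h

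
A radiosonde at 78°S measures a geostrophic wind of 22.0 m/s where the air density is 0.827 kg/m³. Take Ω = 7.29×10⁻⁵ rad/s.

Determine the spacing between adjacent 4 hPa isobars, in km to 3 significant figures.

Coriolis parameter at 78°S:
f = 2Ω sin φ = 2 × 7.29×10⁻⁵ × sin 78° = 1.43×10⁻⁴ s⁻¹
Geostrophic balance rearranged: |∂P/∂n| = f ρ V_g
|∂P/∂n| = 1.43×10⁻⁴ × 0.827 × 22.0 = 2.59×10⁻³ Pa/m
Isobar spacing: Δn = ΔP/|∂P/∂n| = 400 Pa / 2.59×10⁻³ Pa/m = 154159 m ≈ 154 km

154 km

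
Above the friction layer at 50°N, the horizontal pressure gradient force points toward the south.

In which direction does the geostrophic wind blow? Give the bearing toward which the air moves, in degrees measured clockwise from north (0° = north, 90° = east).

The pressure-gradient force points toward the south (bearing 180°).
Geostrophic balance: in the Northern Hemisphere the Coriolis force deflects motion to the right, so the geostrophic wind blows 90° to the right of the pressure-gradient force (low pressure on the left).
Rotating 180° by 90° clockwise gives 270° — the wind blows toward the west.

270°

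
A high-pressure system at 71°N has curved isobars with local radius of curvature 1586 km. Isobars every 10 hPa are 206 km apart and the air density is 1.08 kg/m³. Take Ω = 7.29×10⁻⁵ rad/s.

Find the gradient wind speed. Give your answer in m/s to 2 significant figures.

40 m/s

Coriolis parameter at 71°N:
f = 2Ω sin φ = 2 × 7.29×10⁻⁵ × sin 71° = 1.38×10⁻⁴ s⁻¹
Pressure gradient: |∂P/∂n| = 1000 Pa / 206000 m = 4.85×10⁻³ Pa/m
Geostrophic speed: V_g = |∂P/∂n|/(fρ) = 4.85×10⁻³/(1.38×10⁻⁴ × 1.08) = 32.6 m/s
Around a high, pressure-gradient force acts outward with centrifugal, so Coriolis balances both:
fV = (1/ρ)|∂P/∂n| + V²/R  →  V² − fR·V + fR·V_g = 0
With fR = 1.38×10⁻⁴ × 1586×10³ m = 219 m/s:
V = [fR − √((fR)² − 4 fR V_g)]/2 = [219 − √(219² − 4×219×32.6)]/2 = 39.9 m/s
Supergeostrophic (V > V_g = 32.6 m/s), as expected around a high.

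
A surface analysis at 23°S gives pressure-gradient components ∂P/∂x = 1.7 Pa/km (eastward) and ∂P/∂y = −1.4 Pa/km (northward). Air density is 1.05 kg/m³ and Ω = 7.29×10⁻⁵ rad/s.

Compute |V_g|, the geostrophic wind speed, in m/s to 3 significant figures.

Coriolis parameter at 23°S:
f = 2Ω sin φ = 2 × 7.29×10⁻⁵ × sin 23° = 5.70×10⁻⁵ s⁻¹
In the Southern Hemisphere f is negative: f = −5.70×10⁻⁵ s⁻¹.
Component geostrophic relations (x east, y north):
u_g = −(1/(fρ)) ∂P/∂y,  v_g = (1/(fρ)) ∂P/∂x
u_g = −(−1.4×10⁻³)/(−5.70×10⁻⁵ × 1.05) = −23.4 m/s;  v_g = (1.7×10⁻³)/(−5.70×10⁻⁵ × 1.05) = −28.4 m/s
|V_g| = √(u_g² + v_g²) = 36.8 m/s

36.8 m/s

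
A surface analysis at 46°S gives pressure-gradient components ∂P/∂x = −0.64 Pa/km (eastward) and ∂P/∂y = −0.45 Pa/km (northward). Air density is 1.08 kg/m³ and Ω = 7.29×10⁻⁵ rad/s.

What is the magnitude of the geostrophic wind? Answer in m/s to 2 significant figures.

Coriolis parameter at 46°S:
f = 2Ω sin φ = 2 × 7.29×10⁻⁵ × sin 46° = 1.05×10⁻⁴ s⁻¹
In the Southern Hemisphere f is negative: f = −1.05×10⁻⁴ s⁻¹.
Component geostrophic relations (x east, y north):
u_g = −(1/(fρ)) ∂P/∂y,  v_g = (1/(fρ)) ∂P/∂x
u_g = −(−0.45×10⁻³)/(−1.05×10⁻⁴ × 1.08) = −3.97 m/s;  v_g = (−0.64×10⁻³)/(−1.05×10⁻⁴ × 1.08) = 5.65 m/s
|V_g| = √(u_g² + v_g²) = 6.91 m/s

6.9 m/s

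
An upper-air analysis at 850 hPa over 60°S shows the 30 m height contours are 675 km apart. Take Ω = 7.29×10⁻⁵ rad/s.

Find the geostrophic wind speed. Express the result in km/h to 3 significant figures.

Coriolis parameter at 60°S:
f = 2Ω sin φ = 2 × 7.29×10⁻⁵ × sin 60° = 1.26×10⁻⁴ s⁻¹
Height gradient: |∂Z/∂n| = 30 m / 675000 m = 4.44×10⁻⁵
On a pressure surface, geostrophic balance gives V_g = (g/f)|∂Z/∂n|:
V_g = 9.81 × 4.44×10⁻⁵ / 1.26×10⁻⁴ = 3.45 m/s
Converting: 3.45 m/s × 3.6 = 12.4 km/h

12.4 km/h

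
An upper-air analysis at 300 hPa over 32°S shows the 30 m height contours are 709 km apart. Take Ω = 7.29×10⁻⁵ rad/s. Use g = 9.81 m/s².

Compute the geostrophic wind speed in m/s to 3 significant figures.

5.37 m/s

Coriolis parameter at 32°S:
f = 2Ω sin φ = 2 × 7.29×10⁻⁵ × sin 32° = 7.73×10⁻⁵ s⁻¹
Height gradient: |∂Z/∂n| = 30 m / 709000 m = 4.23×10⁻⁵
On a pressure surface, geostrophic balance gives V_g = (g/f)|∂Z/∂n|:
V_g = 9.81 × 4.23×10⁻⁵ / 7.73×10⁻⁵ = 5.37 m/s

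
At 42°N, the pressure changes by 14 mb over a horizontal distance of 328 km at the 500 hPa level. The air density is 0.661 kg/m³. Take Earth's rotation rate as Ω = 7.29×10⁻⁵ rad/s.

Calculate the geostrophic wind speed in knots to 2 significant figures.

130 knots

Coriolis parameter at 42°N:
f = 2Ω sin φ = 2 × 7.29×10⁻⁵ × sin 42° = 9.76×10⁻⁵ s⁻¹
Pressure gradient: |∂P/∂n| = 1400 Pa / 328000 m = 4.27×10⁻³ Pa/m
Geostrophic balance (pressure-gradient force = Coriolis force):
V_g = (1/(fρ)) |∂P/∂n| = 4.27×10⁻³ / (9.76×10⁻⁵ × 0.661) = 66.2 m/s
Converting: 66.2 m/s × 1.944 = 130 knots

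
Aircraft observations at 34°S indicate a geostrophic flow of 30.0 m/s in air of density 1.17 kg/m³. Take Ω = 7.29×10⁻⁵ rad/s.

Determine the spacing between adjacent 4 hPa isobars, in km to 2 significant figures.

140 km

Coriolis parameter at 34°S:
f = 2Ω sin φ = 2 × 7.29×10⁻⁵ × sin 34° = 8.15×10⁻⁵ s⁻¹
Geostrophic balance rearranged: |∂P/∂n| = f ρ V_g
|∂P/∂n| = 8.15×10⁻⁵ × 1.17 × 30.0 = 2.86×10⁻³ Pa/m
Isobar spacing: Δn = ΔP/|∂P/∂n| = 400 Pa / 2.86×10⁻³ Pa/m = 139776 m ≈ 140 km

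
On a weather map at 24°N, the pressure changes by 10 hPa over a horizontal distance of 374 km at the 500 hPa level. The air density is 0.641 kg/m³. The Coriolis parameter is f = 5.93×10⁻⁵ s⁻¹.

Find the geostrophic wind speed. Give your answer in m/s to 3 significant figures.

70.3 m/s

Pressure gradient: |∂P/∂n| = 1000 Pa / 374000 m = 2.67×10⁻³ Pa/m
Geostrophic balance (pressure-gradient force = Coriolis force):
V_g = (1/(fρ)) |∂P/∂n| = 2.67×10⁻³ / (5.93×10⁻⁵ × 0.641) = 70.3 m/s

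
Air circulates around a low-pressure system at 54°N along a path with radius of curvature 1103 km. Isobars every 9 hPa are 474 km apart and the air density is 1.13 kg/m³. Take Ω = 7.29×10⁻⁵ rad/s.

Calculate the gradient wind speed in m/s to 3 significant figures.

Coriolis parameter at 54°N:
f = 2Ω sin φ = 2 × 7.29×10⁻⁵ × sin 54° = 1.18×10⁻⁴ s⁻¹
Pressure gradient: |∂P/∂n| = 900 Pa / 474000 m = 1.90×10⁻³ Pa/m
Geostrophic speed: V_g = |∂P/∂n|/(fρ) = 1.90×10⁻³/(1.18×10⁻⁴ × 1.13) = 14.2 m/s
Around a low, centrifugal force acts outward with Coriolis, so pressure-gradient force balances both:
(1/ρ)|∂P/∂n| = fV + V²/R  →  V² + fR·V − fR·V_g = 0
With fR = 1.18×10⁻⁴ × 1103×10³ m = 130 m/s:
V = [−fR + √((fR)² + 4 fR V_g)]/2 = [−130 + √(130² + 4×130×14.2)]/2 = 13 m/s
Subgeostrophic (V < V_g = 14.2 m/s), as expected around a low.

13.0 m/s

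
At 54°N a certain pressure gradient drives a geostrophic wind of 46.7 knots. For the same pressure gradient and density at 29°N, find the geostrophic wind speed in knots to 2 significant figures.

78 knots

With the same pressure gradient and density, V_g ∝ 1/f ∝ 1/sin φ.
V₂ = V₁ · sin φ₁ / sin φ₂ = 46.7 × sin 54° / sin 29°
V₂ = 46.7 × 0.8090/0.4848 = 78 knots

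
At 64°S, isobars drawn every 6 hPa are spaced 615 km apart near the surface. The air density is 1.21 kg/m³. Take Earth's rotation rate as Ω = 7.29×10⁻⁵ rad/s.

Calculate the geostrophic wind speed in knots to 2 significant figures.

12 knots

Coriolis parameter at 64°S:
f = 2Ω sin φ = 2 × 7.29×10⁻⁵ × sin 64° = 1.31×10⁻⁴ s⁻¹
Pressure gradient: |∂P/∂n| = 600 Pa / 615000 m = 9.76×10⁻⁴ Pa/m
Geostrophic balance (pressure-gradient force = Coriolis force):
V_g = (1/(fρ)) |∂P/∂n| = 9.76×10⁻⁴ / (1.31×10⁻⁴ × 1.21) = 6.15 m/s
Converting: 6.15 m/s × 1.944 = 12 knots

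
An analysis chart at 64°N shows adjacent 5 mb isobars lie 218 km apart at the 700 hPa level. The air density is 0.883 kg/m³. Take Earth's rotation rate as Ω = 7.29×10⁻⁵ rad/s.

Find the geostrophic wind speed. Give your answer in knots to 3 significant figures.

Coriolis parameter at 64°N:
f = 2Ω sin φ = 2 × 7.29×10⁻⁵ × sin 64° = 1.31×10⁻⁴ s⁻¹
Pressure gradient: |∂P/∂n| = 500 Pa / 218000 m = 2.29×10⁻³ Pa/m
Geostrophic balance (pressure-gradient force = Coriolis force):
V_g = (1/(fρ)) |∂P/∂n| = 2.29×10⁻³ / (1.31×10⁻⁴ × 0.883) = 19.8 m/s
Converting: 19.8 m/s × 1.944 = 38.5 knots

38.5 knots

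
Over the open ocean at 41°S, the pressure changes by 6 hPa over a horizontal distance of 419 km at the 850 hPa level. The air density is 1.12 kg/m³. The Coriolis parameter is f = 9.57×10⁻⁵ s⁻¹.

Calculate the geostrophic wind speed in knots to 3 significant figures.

26.0 knots

Pressure gradient: |∂P/∂n| = 600 Pa / 419000 m = 1.43×10⁻³ Pa/m
Geostrophic balance (pressure-gradient force = Coriolis force):
V_g = (1/(fρ)) |∂P/∂n| = 1.43×10⁻³ / (9.57×10⁻⁵ × 1.12) = 13.4 m/s
Converting: 13.4 m/s × 1.944 = 26.0 knots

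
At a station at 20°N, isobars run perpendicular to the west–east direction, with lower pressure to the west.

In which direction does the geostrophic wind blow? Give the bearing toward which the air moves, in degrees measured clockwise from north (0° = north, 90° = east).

The pressure-gradient force points toward the west (bearing 270°).
Geostrophic balance: in the Northern Hemisphere the Coriolis force deflects motion to the right, so the geostrophic wind blows 90° to the right of the pressure-gradient force (low pressure on the left).
Rotating 270° by 90° clockwise gives 000° — the wind blows toward the north.

000°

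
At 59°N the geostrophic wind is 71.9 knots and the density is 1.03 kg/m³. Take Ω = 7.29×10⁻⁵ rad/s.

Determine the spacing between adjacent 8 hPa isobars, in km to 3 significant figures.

168 km

Coriolis parameter at 59°N:
f = 2Ω sin φ = 2 × 7.29×10⁻⁵ × sin 59° = 1.25×10⁻⁴ s⁻¹
Wind speed in SI: 71.9 knots = 37.0 m/s
Geostrophic balance rearranged: |∂P/∂n| = f ρ V_g
|∂P/∂n| = 1.25×10⁻⁴ × 1.03 × 37.0 = 4.76×10⁻³ Pa/m
Isobar spacing: Δn = ΔP/|∂P/∂n| = 800 Pa / 4.76×10⁻³ Pa/m = 168021 m ≈ 168 km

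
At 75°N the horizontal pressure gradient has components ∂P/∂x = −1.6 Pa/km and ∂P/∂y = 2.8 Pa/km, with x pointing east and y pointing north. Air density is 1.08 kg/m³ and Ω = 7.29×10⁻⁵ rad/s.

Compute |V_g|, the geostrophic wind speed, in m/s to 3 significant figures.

Coriolis parameter at 75°N:
f = 2Ω sin φ = 2 × 7.29×10⁻⁵ × sin 75° = 1.41×10⁻⁴ s⁻¹
Component geostrophic relations (x east, y north):
u_g = −(1/(fρ)) ∂P/∂y,  v_g = (1/(fρ)) ∂P/∂x
u_g = −(2.8×10⁻³)/(1.41×10⁻⁴ × 1.08) = −18.4 m/s;  v_g = (−1.6×10⁻³)/(1.41×10⁻⁴ × 1.08) = −10.5 m/s
|V_g| = √(u_g² + v_g²) = 21.2 m/s

21.2 m/s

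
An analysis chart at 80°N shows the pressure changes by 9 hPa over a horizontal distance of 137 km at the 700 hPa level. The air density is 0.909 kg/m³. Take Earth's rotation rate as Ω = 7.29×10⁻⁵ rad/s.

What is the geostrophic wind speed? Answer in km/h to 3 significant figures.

181 km/h

Coriolis parameter at 80°N:
f = 2Ω sin φ = 2 × 7.29×10⁻⁵ × sin 80° = 1.44×10⁻⁴ s⁻¹
Pressure gradient: |∂P/∂n| = 900 Pa / 137000 m = 6.57×10⁻³ Pa/m
Geostrophic balance (pressure-gradient force = Coriolis force):
V_g = (1/(fρ)) |∂P/∂n| = 6.57×10⁻³ / (1.44×10⁻⁴ × 0.909) = 50.3 m/s
Converting: 50.3 m/s × 3.6 = 181 km/h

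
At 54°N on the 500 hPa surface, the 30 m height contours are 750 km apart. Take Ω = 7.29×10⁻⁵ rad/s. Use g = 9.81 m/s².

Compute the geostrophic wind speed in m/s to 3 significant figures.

Coriolis parameter at 54°N:
f = 2Ω sin φ = 2 × 7.29×10⁻⁵ × sin 54° = 1.18×10⁻⁴ s⁻¹
Height gradient: |∂Z/∂n| = 30 m / 750000 m = 4.00×10⁻⁵
On a pressure surface, geostrophic balance gives V_g = (g/f)|∂Z/∂n|:
V_g = 9.81 × 4.00×10⁻⁵ / 1.18×10⁻⁴ = 3.33 m/s

3.33 m/s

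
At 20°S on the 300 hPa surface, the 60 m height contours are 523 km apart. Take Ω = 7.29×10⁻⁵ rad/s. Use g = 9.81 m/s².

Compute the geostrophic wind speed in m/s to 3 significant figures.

Coriolis parameter at 20°S:
f = 2Ω sin φ = 2 × 7.29×10⁻⁵ × sin 20° = 4.99×10⁻⁵ s⁻¹
Height gradient: |∂Z/∂n| = 60 m / 523000 m = 1.15×10⁻⁴
On a pressure surface, geostrophic balance gives V_g = (g/f)|∂Z/∂n|:
V_g = 9.81 × 1.15×10⁻⁴ / 4.99×10⁻⁵ = 22.6 m/s

22.6 m/s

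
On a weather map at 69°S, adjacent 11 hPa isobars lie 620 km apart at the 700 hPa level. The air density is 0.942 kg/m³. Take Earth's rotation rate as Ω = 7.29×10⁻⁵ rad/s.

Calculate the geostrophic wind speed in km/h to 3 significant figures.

Coriolis parameter at 69°S:
f = 2Ω sin φ = 2 × 7.29×10⁻⁵ × sin 69° = 1.36×10⁻⁴ s⁻¹
Pressure gradient: |∂P/∂n| = 1100 Pa / 620000 m = 1.77×10⁻³ Pa/m
Geostrophic balance (pressure-gradient force = Coriolis force):
V_g = (1/(fρ)) |∂P/∂n| = 1.77×10⁻³ / (1.36×10⁻⁴ × 0.942) = 13.8 m/s
Converting: 13.8 m/s × 3.6 = 49.8 km/h

49.8 km/h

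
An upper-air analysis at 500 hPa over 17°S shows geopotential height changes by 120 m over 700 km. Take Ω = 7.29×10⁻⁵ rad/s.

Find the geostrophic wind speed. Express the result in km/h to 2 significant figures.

Coriolis parameter at 17°S:
f = 2Ω sin φ = 2 × 7.29×10⁻⁵ × sin 17° = 4.26×10⁻⁵ s⁻¹
Height gradient: |∂Z/∂n| = 120 m / 700000 m = 1.71×10⁻⁴
On a pressure surface, geostrophic balance gives V_g = (g/f)|∂Z/∂n|:
V_g = 9.81 × 1.71×10⁻⁴ / 4.26×10⁻⁵ = 39.5 m/s
Converting: 39.5 m/s × 3.6 = 140 km/h

140 km/h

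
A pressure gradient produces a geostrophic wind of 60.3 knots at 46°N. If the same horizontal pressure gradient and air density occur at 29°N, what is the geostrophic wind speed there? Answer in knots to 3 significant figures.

With the same pressure gradient and density, V_g ∝ 1/f ∝ 1/sin φ.
V₂ = V₁ · sin φ₁ / sin φ₂ = 60.3 × sin 46° / sin 29°
V₂ = 60.3 × 0.7193/0.4848 = 89.5 knots

89.5 knots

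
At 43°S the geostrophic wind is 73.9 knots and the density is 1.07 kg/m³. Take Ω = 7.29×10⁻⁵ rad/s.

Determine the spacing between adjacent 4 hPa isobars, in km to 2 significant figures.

Coriolis parameter at 43°S:
f = 2Ω sin φ = 2 × 7.29×10⁻⁵ × sin 43° = 9.94×10⁻⁵ s⁻¹
Wind speed in SI: 73.9 knots = 38.0 m/s
Geostrophic balance rearranged: |∂P/∂n| = f ρ V_g
|∂P/∂n| = 9.94×10⁻⁵ × 1.07 × 38.0 = 4.04×10⁻³ Pa/m
Isobar spacing: Δn = ΔP/|∂P/∂n| = 400 Pa / 4.04×10⁻³ Pa/m = 98890 m ≈ 99 km

99 km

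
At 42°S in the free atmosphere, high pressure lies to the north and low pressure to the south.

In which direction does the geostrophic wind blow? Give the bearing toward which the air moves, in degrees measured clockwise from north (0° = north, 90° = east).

The pressure-gradient force points toward the south (bearing 180°).
Geostrophic balance: in the Southern Hemisphere the Coriolis force deflects motion to the left, so the geostrophic wind blows 90° to the left of the pressure-gradient force (low pressure on the right).
Rotating 180° by 90° counterclockwise gives 090° — the wind blows toward the east.

090°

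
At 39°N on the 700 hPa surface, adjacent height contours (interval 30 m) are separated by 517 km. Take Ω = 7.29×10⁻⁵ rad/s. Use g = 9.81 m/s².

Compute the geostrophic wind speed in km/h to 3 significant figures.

22.3 km/h

Coriolis parameter at 39°N:
f = 2Ω sin φ = 2 × 7.29×10⁻⁵ × sin 39° = 9.18×10⁻⁵ s⁻¹
Height gradient: |∂Z/∂n| = 30 m / 517000 m = 5.80×10⁻⁵
On a pressure surface, geostrophic balance gives V_g = (g/f)|∂Z/∂n|:
V_g = 9.81 × 5.80×10⁻⁵ / 9.18×10⁻⁵ = 6.20 m/s
Converting: 6.20 m/s × 3.6 = 22.3 km/h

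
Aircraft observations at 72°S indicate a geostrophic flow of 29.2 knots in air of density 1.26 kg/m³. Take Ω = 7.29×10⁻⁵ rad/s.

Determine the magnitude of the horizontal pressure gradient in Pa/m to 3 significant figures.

2.62×10⁻³ Pa/m

Coriolis parameter at 72°S:
f = 2Ω sin φ = 2 × 7.29×10⁻⁵ × sin 72° = 1.39×10⁻⁴ s⁻¹
Wind speed in SI: 29.2 knots = 15.0 m/s
Geostrophic balance rearranged: |∂P/∂n| = f ρ V_g
|∂P/∂n| = 1.39×10⁻⁴ × 1.26 × 15.0 = 2.62×10⁻³ Pa/m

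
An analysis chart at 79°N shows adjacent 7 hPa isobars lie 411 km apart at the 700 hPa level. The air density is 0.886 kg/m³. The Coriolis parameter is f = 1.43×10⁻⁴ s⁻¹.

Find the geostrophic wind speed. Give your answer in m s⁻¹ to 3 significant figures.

Pressure gradient: |∂P/∂n| = 700 Pa / 411000 m = 1.70×10⁻³ Pa/m
Geostrophic balance (pressure-gradient force = Coriolis force):
V_g = (1/(fρ)) |∂P/∂n| = 1.70×10⁻³ / (1.43×10⁻⁴ × 0.886) = 13.4 m/s

13.4 m s⁻¹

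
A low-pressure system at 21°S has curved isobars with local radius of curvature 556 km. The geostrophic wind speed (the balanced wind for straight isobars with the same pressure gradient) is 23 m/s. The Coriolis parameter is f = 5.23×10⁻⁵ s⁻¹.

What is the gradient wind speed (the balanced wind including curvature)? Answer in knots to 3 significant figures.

29.4 knots

Around a low, centrifugal force acts outward with Coriolis, so pressure-gradient force balances both:
(1/ρ)|∂P/∂n| = fV + V²/R  →  V² + fR·V − fR·V_g = 0
With fR = 5.23×10⁻⁵ × 556×10³ m = 29.1 m/s:
V = [−fR + √((fR)² + 4 fR V_g)]/2 = [−29.1 + √(29.1² + 4×29.1×23)]/2 = 15.1 m/s
Subgeostrophic (V < V_g = 23 m/s), as expected around a low.
Converting: 15.1 m/s × 1.944 = 29.4 knots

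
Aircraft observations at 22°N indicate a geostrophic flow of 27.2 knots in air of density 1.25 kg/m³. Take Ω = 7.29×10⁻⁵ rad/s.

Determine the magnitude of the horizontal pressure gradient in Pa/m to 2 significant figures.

Coriolis parameter at 22°N:
f = 2Ω sin φ = 2 × 7.29×10⁻⁵ × sin 22° = 5.46×10⁻⁵ s⁻¹
Wind speed in SI: 27.2 knots = 14.0 m/s
Geostrophic balance rearranged: |∂P/∂n| = f ρ V_g
|∂P/∂n| = 5.46×10⁻⁵ × 1.25 × 14.0 = 9.55×10⁻⁴ Pa/m

9.6×10⁻⁴ Pa/m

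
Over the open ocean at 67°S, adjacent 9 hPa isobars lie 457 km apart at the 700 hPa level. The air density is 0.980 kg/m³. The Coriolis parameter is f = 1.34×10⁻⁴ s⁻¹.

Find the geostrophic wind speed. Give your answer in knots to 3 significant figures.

29.2 knots

Pressure gradient: |∂P/∂n| = 900 Pa / 457000 m = 1.97×10⁻³ Pa/m
Geostrophic balance (pressure-gradient force = Coriolis force):
V_g = (1/(fρ)) |∂P/∂n| = 1.97×10⁻³ / (1.34×10⁻⁴ × 0.980) = 15.0 m/s
Converting: 15.0 m/s × 1.944 = 29.2 knots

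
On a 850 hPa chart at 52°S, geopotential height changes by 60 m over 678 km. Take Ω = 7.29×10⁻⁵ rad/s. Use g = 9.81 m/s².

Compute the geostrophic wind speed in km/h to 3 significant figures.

Coriolis parameter at 52°S:
f = 2Ω sin φ = 2 × 7.29×10⁻⁵ × sin 52° = 1.15×10⁻⁴ s⁻¹
Height gradient: |∂Z/∂n| = 60 m / 678000 m = 8.85×10⁻⁵
On a pressure surface, geostrophic balance gives V_g = (g/f)|∂Z/∂n|:
V_g = 9.81 × 8.85×10⁻⁵ / 1.15×10⁻⁴ = 7.56 m/s
Converting: 7.56 m/s × 3.6 = 27.2 km/h

27.2 km/h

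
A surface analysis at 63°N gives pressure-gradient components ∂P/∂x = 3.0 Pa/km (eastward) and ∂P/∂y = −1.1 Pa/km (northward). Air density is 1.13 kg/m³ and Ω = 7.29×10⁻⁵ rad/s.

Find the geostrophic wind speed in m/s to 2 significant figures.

Coriolis parameter at 63°N:
f = 2Ω sin φ = 2 × 7.29×10⁻⁵ × sin 63° = 1.30×10⁻⁴ s⁻¹
Component geostrophic relations (x east, y north):
u_g = −(1/(fρ)) ∂P/∂y,  v_g = (1/(fρ)) ∂P/∂x
u_g = −(−1.1×10⁻³)/(1.30×10⁻⁴ × 1.13) = 7.49 m/s;  v_g = (3.0×10⁻³)/(1.30×10⁻⁴ × 1.13) = 20.4 m/s
|V_g| = √(u_g² + v_g²) = 21.8 m/s

22 m/s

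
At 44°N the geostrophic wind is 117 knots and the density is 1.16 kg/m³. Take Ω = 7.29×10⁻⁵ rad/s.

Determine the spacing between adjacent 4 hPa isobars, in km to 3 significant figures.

56.6 km

Coriolis parameter at 44°N:
f = 2Ω sin φ = 2 × 7.29×10⁻⁵ × sin 44° = 1.01×10⁻⁴ s⁻¹
Wind speed in SI: 117 knots = 60.2 m/s
Geostrophic balance rearranged: |∂P/∂n| = f ρ V_g
|∂P/∂n| = 1.01×10⁻⁴ × 1.16 × 60.2 = 7.07×10⁻³ Pa/m
Isobar spacing: Δn = ΔP/|∂P/∂n| = 400 Pa / 7.07×10⁻³ Pa/m = 56565 m ≈ 56.6 km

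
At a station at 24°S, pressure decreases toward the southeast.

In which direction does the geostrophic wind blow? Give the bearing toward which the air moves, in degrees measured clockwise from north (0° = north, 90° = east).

045°

The pressure-gradient force points toward the southeast (bearing 135°).
Geostrophic balance: in the Southern Hemisphere the Coriolis force deflects motion to the left, so the geostrophic wind blows 90° to the left of the pressure-gradient force (low pressure on the right).
Rotating 135° by 90° counterclockwise gives 045° — the wind blows toward the northeast.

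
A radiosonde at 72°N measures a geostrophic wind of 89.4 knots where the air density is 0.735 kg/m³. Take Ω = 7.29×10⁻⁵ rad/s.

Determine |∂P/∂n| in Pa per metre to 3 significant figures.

Coriolis parameter at 72°N:
f = 2Ω sin φ = 2 × 7.29×10⁻⁵ × sin 72° = 1.39×10⁻⁴ s⁻¹
Wind speed in SI: 89.4 knots = 46.0 m/s
Geostrophic balance rearranged: |∂P/∂n| = f ρ V_g
|∂P/∂n| = 1.39×10⁻⁴ × 0.735 × 46.0 = 4.69×10⁻³ Pa/m

4.69×10⁻³ Pa/m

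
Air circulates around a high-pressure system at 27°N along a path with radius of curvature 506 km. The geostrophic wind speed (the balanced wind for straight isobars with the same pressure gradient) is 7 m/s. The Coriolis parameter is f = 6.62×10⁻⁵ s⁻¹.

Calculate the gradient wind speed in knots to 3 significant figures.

Around a high, pressure-gradient force acts outward with centrifugal, so Coriolis balances both:
fV = (1/ρ)|∂P/∂n| + V²/R  →  V² − fR·V + fR·V_g = 0
With fR = 6.62×10⁻⁵ × 506×10³ m = 33.5 m/s:
V = [fR − √((fR)² − 4 fR V_g)]/2 = [33.5 − √(33.5² − 4×33.5×7)]/2 = 9.96 m/s
Supergeostrophic (V > V_g = 7 m/s), as expected around a high.
Converting: 9.96 m/s × 1.944 = 19.4 knots

19.4 knots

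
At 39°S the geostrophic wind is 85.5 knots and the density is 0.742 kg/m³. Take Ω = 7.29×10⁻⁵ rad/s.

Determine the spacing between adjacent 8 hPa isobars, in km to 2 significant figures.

Coriolis parameter at 39°S:
f = 2Ω sin φ = 2 × 7.29×10⁻⁵ × sin 39° = 9.18×10⁻⁵ s⁻¹
Wind speed in SI: 85.5 knots = 44.0 m/s
Geostrophic balance rearranged: |∂P/∂n| = f ρ V_g
|∂P/∂n| = 9.18×10⁻⁵ × 0.742 × 44.0 = 2.99×10⁻³ Pa/m
Isobar spacing: Δn = ΔP/|∂P/∂n| = 800 Pa / 2.99×10⁻³ Pa/m = 267148 m ≈ 270 km

270 km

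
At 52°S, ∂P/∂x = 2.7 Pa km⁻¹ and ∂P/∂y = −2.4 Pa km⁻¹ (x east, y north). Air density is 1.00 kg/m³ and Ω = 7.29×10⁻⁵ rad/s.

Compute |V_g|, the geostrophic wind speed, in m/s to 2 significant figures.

31 m/s

Coriolis parameter at 52°S:
f = 2Ω sin φ = 2 × 7.29×10⁻⁵ × sin 52° = 1.15×10⁻⁴ s⁻¹
In the Southern Hemisphere f is negative: f = −1.15×10⁻⁴ s⁻¹.
Component geostrophic relations (x east, y north):
u_g = −(1/(fρ)) ∂P/∂y,  v_g = (1/(fρ)) ∂P/∂x
u_g = −(−2.4×10⁻³)/(−1.15×10⁻⁴ × 1.00) = −20.9 m/s;  v_g = (2.7×10⁻³)/(−1.15×10⁻⁴ × 1.00) = −23.5 m/s
|V_g| = √(u_g² + v_g²) = 31.4 m/s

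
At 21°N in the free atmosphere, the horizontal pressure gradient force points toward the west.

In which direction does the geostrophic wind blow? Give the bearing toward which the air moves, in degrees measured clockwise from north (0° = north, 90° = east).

The pressure-gradient force points toward the west (bearing 270°).
Geostrophic balance: in the Northern Hemisphere the Coriolis force deflects motion to the right, so the geostrophic wind blows 90° to the right of the pressure-gradient force (low pressure on the left).
Rotating 270° by 90° clockwise gives 000° — the wind blows toward the north.

000°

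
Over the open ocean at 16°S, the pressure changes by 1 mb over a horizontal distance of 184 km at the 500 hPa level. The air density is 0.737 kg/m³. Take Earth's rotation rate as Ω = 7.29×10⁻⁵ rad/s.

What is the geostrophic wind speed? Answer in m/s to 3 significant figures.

18.3 m/s

Coriolis parameter at 16°S:
f = 2Ω sin φ = 2 × 7.29×10⁻⁵ × sin 16° = 4.02×10⁻⁵ s⁻¹
Pressure gradient: |∂P/∂n| = 100 Pa / 184000 m = 5.43×10⁻⁴ Pa/m
Geostrophic balance (pressure-gradient force = Coriolis force):
V_g = (1/(fρ)) |∂P/∂n| = 5.43×10⁻⁴ / (4.02×10⁻⁵ × 0.737) = 18.3 m/s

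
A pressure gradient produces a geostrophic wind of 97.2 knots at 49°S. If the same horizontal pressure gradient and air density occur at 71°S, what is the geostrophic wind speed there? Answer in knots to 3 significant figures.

With the same pressure gradient and density, V_g ∝ 1/f ∝ 1/sin φ.
V₂ = V₁ · sin φ₁ / sin φ₂ = 97.2 × sin 49° / sin 71°
V₂ = 97.2 × 0.7547/0.9455 = 77.6 knots

77.6 knots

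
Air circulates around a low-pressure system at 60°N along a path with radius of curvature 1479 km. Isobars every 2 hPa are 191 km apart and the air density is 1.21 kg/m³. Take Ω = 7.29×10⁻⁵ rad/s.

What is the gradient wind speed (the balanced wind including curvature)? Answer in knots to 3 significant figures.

12.9 knots

Coriolis parameter at 60°N:
f = 2Ω sin φ = 2 × 7.29×10⁻⁵ × sin 60° = 1.26×10⁻⁴ s⁻¹
Pressure gradient: |∂P/∂n| = 200 Pa / 191000 m = 1.05×10⁻³ Pa/m
Geostrophic speed: V_g = |∂P/∂n|/(fρ) = 1.05×10⁻³/(1.26×10⁻⁴ × 1.21) = 6.85 m/s
Around a low, centrifugal force acts outward with Coriolis, so pressure-gradient force balances both:
(1/ρ)|∂P/∂n| = fV + V²/R  →  V² + fR·V − fR·V_g = 0
With fR = 1.26×10⁻⁴ × 1479×10³ m = 187 m/s:
V = [−fR + √((fR)² + 4 fR V_g)]/2 = [−187 + √(187² + 4×187×6.85)]/2 = 6.62 m/s
Subgeostrophic (V < V_g = 6.85 m/s), as expected around a low.
Converting: 6.62 m/s × 1.944 = 12.9 knots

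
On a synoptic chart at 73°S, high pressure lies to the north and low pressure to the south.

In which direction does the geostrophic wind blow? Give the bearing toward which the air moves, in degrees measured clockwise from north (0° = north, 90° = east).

090°

The pressure-gradient force points toward the south (bearing 180°).
Geostrophic balance: in the Southern Hemisphere the Coriolis force deflects motion to the left, so the geostrophic wind blows 90° to the left of the pressure-gradient force (low pressure on the right).
Rotating 180° by 90° counterclockwise gives 090° — the wind blows toward the east.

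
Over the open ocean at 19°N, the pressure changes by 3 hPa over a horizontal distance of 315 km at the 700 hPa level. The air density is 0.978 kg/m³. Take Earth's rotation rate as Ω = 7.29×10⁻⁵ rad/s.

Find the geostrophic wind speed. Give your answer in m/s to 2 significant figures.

21 m/s

Coriolis parameter at 19°N:
f = 2Ω sin φ = 2 × 7.29×10⁻⁵ × sin 19° = 4.75×10⁻⁵ s⁻¹
Pressure gradient: |∂P/∂n| = 300 Pa / 315000 m = 9.52×10⁻⁴ Pa/m
Geostrophic balance (pressure-gradient force = Coriolis force):
V_g = (1/(fρ)) |∂P/∂n| = 9.52×10⁻⁴ / (4.75×10⁻⁵ × 0.978) = 20.5 m/s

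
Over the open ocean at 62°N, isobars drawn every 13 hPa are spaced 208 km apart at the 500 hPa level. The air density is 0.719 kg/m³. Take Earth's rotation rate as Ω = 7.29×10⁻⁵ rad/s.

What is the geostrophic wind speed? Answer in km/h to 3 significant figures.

Coriolis parameter at 62°N:
f = 2Ω sin φ = 2 × 7.29×10⁻⁵ × sin 62° = 1.29×10⁻⁴ s⁻¹
Pressure gradient: |∂P/∂n| = 1300 Pa / 208000 m = 6.25×10⁻³ Pa/m
Geostrophic balance (pressure-gradient force = Coriolis force):
V_g = (1/(fρ)) |∂P/∂n| = 6.25×10⁻³ / (1.29×10⁻⁴ × 0.719) = 67.5 m/s
Converting: 67.5 m/s × 3.6 = 243 km/h

243 km/h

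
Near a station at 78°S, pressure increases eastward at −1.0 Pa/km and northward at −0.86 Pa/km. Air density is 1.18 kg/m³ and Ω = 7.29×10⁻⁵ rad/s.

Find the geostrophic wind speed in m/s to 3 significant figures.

7.84 m/s

Coriolis parameter at 78°S:
f = 2Ω sin φ = 2 × 7.29×10⁻⁵ × sin 78° = 1.43×10⁻⁴ s⁻¹
In the Southern Hemisphere f is negative: f = −1.43×10⁻⁴ s⁻¹.
Component geostrophic relations (x east, y north):
u_g = −(1/(fρ)) ∂P/∂y,  v_g = (1/(fρ)) ∂P/∂x
u_g = −(−0.86×10⁻³)/(−1.43×10⁻⁴ × 1.18) = −5.11 m/s;  v_g = (−1.0×10⁻³)/(−1.43×10⁻⁴ × 1.18) = 5.94 m/s
|V_g| = √(u_g² + v_g²) = 7.84 m/s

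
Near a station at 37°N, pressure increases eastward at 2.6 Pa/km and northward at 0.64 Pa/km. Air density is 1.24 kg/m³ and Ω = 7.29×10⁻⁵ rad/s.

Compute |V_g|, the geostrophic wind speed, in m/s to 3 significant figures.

Coriolis parameter at 37°N:
f = 2Ω sin φ = 2 × 7.29×10⁻⁵ × sin 37° = 8.77×10⁻⁵ s⁻¹
Component geostrophic relations (x east, y north):
u_g = −(1/(fρ)) ∂P/∂y,  v_g = (1/(fρ)) ∂P/∂x
u_g = −(0.64×10⁻³)/(8.77×10⁻⁵ × 1.24) = −5.88 m/s;  v_g = (2.6×10⁻³)/(8.77×10⁻⁵ × 1.24) = 23.9 m/s
|V_g| = √(u_g² + v_g²) = 24.6 m/s

24.6 m/s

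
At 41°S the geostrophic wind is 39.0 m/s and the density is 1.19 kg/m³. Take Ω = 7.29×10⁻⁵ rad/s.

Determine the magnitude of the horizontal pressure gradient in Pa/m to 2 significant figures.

Coriolis parameter at 41°S:
f = 2Ω sin φ = 2 × 7.29×10⁻⁵ × sin 41° = 9.57×10⁻⁵ s⁻¹
Geostrophic balance rearranged: |∂P/∂n| = f ρ V_g
|∂P/∂n| = 9.57×10⁻⁵ × 1.19 × 39.0 = 4.44×10⁻³ Pa/m

4.4×10⁻³ Pa/m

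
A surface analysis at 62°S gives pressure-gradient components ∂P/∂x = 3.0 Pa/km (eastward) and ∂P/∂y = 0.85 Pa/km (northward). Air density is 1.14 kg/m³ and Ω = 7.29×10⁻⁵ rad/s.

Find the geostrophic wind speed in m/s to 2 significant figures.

21 m/s

Coriolis parameter at 62°S:
f = 2Ω sin φ = 2 × 7.29×10⁻⁵ × sin 62° = 1.29×10⁻⁴ s⁻¹
In the Southern Hemisphere f is negative: f = −1.29×10⁻⁴ s⁻¹.
Component geostrophic relations (x east, y north):
u_g = −(1/(fρ)) ∂P/∂y,  v_g = (1/(fρ)) ∂P/∂x
u_g = −(0.85×10⁻³)/(−1.29×10⁻⁴ × 1.14) = 5.79 m/s;  v_g = (3.0×10⁻³)/(−1.29×10⁻⁴ × 1.14) = −20.4 m/s
|V_g| = √(u_g² + v_g²) = 21.2 m/s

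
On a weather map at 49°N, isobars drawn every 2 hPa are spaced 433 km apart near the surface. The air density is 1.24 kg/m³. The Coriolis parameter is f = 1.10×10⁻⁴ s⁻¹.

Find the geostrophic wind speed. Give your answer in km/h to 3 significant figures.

Pressure gradient: |∂P/∂n| = 200 Pa / 433000 m = 4.62×10⁻⁴ Pa/m
Geostrophic balance (pressure-gradient force = Coriolis force):
V_g = (1/(fρ)) |∂P/∂n| = 4.62×10⁻⁴ / (1.10×10⁻⁴ × 1.24) = 3.39 m/s
Converting: 3.39 m/s × 3.6 = 12.2 km/h

12.2 km/h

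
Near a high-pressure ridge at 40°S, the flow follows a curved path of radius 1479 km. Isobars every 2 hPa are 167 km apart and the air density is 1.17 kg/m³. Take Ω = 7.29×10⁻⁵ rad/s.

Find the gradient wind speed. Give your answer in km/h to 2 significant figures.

43 km/h

Coriolis parameter at 40°S:
f = 2Ω sin φ = 2 × 7.29×10⁻⁵ × sin 40° = 9.37×10⁻⁵ s⁻¹
Pressure gradient: |∂P/∂n| = 200 Pa / 167000 m = 1.20×10⁻³ Pa/m
Geostrophic speed: V_g = |∂P/∂n|/(fρ) = 1.20×10⁻³/(9.37×10⁻⁵ × 1.17) = 10.9 m/s
Around a high, pressure-gradient force acts outward with centrifugal, so Coriolis balances both:
fV = (1/ρ)|∂P/∂n| + V²/R  →  V² − fR·V + fR·V_g = 0
With fR = 9.37×10⁻⁵ × 1479×10³ m = 139 m/s:
V = [fR − √((fR)² − 4 fR V_g)]/2 = [139 − √(139² − 4×139×10.9)]/2 = 12 m/s
Supergeostrophic (V > V_g = 10.9 m/s), as expected around a high.
Converting: 12 m/s × 3.6 = 43 km/h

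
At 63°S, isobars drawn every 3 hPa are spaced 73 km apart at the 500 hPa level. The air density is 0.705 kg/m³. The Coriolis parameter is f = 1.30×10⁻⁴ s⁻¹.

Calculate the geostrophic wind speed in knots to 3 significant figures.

Pressure gradient: |∂P/∂n| = 300 Pa / 73000 m = 4.11×10⁻³ Pa/m
Geostrophic balance (pressure-gradient force = Coriolis force):
V_g = (1/(fρ)) |∂P/∂n| = 4.11×10⁻³ / (1.30×10⁻⁴ × 0.705) = 44.8 m/s
Converting: 44.8 m/s × 1.944 = 87.2 knots

87.2 knots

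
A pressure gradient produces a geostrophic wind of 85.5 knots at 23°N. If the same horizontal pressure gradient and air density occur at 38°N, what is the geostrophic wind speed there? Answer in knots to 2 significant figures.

With the same pressure gradient and density, V_g ∝ 1/f ∝ 1/sin φ.
V₂ = V₁ · sin φ₁ / sin φ₂ = 85.5 × sin 23° / sin 38°
V₂ = 85.5 × 0.3907/0.6157 = 54 knots

54 knots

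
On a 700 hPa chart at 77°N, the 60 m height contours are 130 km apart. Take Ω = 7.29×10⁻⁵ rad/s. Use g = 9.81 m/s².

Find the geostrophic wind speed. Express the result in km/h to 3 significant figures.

115 km/h

Coriolis parameter at 77°N:
f = 2Ω sin φ = 2 × 7.29×10⁻⁵ × sin 77° = 1.42×10⁻⁴ s⁻¹
Height gradient: |∂Z/∂n| = 60 m / 130000 m = 4.62×10⁻⁴
On a pressure surface, geostrophic balance gives V_g = (g/f)|∂Z/∂n|:
V_g = 9.81 × 4.62×10⁻⁴ / 1.42×10⁻⁴ = 31.9 m/s
Converting: 31.9 m/s × 3.6 = 115 km/h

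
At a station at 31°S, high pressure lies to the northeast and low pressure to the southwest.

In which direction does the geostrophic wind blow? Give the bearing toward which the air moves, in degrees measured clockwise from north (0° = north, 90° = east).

135°

The pressure-gradient force points toward the southwest (bearing 225°).
Geostrophic balance: in the Southern Hemisphere the Coriolis force deflects motion to the left, so the geostrophic wind blows 90° to the left of the pressure-gradient force (low pressure on the right).
Rotating 225° by 90° counterclockwise gives 135° — the wind blows toward the southeast.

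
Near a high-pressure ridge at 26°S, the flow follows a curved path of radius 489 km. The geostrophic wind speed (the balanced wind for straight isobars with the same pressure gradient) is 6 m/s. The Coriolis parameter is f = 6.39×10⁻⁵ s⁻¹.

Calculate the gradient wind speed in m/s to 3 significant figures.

8.10 m/s

Around a high, pressure-gradient force acts outward with centrifugal, so Coriolis balances both:
fV = (1/ρ)|∂P/∂n| + V²/R  →  V² − fR·V + fR·V_g = 0
With fR = 6.39×10⁻⁵ × 489×10³ m = 31.2 m/s:
V = [fR − √((fR)² − 4 fR V_g)]/2 = [31.2 − √(31.2² − 4×31.2×6)]/2 = 8.1 m/s
Supergeostrophic (V > V_g = 6 m/s), as expected around a high.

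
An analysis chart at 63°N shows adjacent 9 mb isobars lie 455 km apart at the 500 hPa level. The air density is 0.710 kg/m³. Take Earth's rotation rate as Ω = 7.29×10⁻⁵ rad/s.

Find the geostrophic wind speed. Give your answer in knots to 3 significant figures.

Coriolis parameter at 63°N:
f = 2Ω sin φ = 2 × 7.29×10⁻⁵ × sin 63° = 1.30×10⁻⁴ s⁻¹
Pressure gradient: |∂P/∂n| = 900 Pa / 455000 m = 1.98×10⁻³ Pa/m
Geostrophic balance (pressure-gradient force = Coriolis force):
V_g = (1/(fρ)) |∂P/∂n| = 1.98×10⁻³ / (1.30×10⁻⁴ × 0.710) = 21.4 m/s
Converting: 21.4 m/s × 1.944 = 41.7 knots

41.7 knots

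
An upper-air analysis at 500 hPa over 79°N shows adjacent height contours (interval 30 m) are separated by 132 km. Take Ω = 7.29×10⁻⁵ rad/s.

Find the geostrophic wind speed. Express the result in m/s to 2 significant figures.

Coriolis parameter at 79°N:
f = 2Ω sin φ = 2 × 7.29×10⁻⁵ × sin 79° = 1.43×10⁻⁴ s⁻¹
Height gradient: |∂Z/∂n| = 30 m / 132000 m = 2.27×10⁻⁴
On a pressure surface, geostrophic balance gives V_g = (g/f)|∂Z/∂n|:
V_g = 9.81 × 2.27×10⁻⁴ / 1.43×10⁻⁴ = 15.6 m/s

16 m/s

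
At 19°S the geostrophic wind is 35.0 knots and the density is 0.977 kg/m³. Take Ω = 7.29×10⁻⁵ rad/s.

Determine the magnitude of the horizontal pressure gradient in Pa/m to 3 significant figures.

Coriolis parameter at 19°S:
f = 2Ω sin φ = 2 × 7.29×10⁻⁵ × sin 19° = 4.75×10⁻⁵ s⁻¹
Wind speed in SI: 35.0 knots = 18.0 m/s
Geostrophic balance rearranged: |∂P/∂n| = f ρ V_g
|∂P/∂n| = 4.75×10⁻⁵ × 0.977 × 18.0 = 8.35×10⁻⁴ Pa/m

8.35×10⁻⁴ Pa/m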